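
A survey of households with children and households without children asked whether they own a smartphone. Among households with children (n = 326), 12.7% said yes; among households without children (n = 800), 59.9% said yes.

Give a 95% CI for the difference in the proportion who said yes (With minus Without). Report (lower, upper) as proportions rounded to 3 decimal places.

SE₁ = √(p̂₁(1−p̂₁)/n₁) = √(0.1270·0.8730/326) = 0.01844; SE₂ = √(0.5990·0.4010/800) = 0.01733.
Independent samples: SE of the difference = √(SE₁² + SE₂²) = √(0.0003400336 + 0.0003003289) = 0.02531.
z* for 95% confidence is 1.960, so the margin of error is 1.960 × 0.02531 = 0.04961.
Point estimate p̂₁ − p̂₂ = 0.1270 − 0.5990 = -0.4720.
-0.4720 ± 0.04961 → (-0.522, -0.422).

(-0.522, -0.422)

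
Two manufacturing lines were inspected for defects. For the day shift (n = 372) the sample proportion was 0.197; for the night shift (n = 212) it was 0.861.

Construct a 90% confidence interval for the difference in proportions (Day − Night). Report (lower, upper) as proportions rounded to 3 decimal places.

The two standard errors are √(0.1970×0.8030/372) = 0.02062 and √(0.8610×0.1390/212) = 0.02376.
Because the samples are independent, SE_diff = √(0.02062² + 0.02376²) = 0.03146.
Using z* = 1.645 for 90%, ME = 1.645 × 0.03146 = 0.05175.
p̂₁ − p̂₂ = -0.6640; interval -0.6640 ± 0.05175 gives (-0.716, -0.612).

(-0.716, -0.612)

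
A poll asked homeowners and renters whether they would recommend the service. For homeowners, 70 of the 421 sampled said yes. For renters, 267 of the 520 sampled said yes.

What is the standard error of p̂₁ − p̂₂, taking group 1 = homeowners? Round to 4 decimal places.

p̂₁ = 70/421 = 0.1663 and p̂₂ = 267/520 = 0.5135.
SE₁ = √(p̂₁(1−p̂₁)/n₁) = √(0.1663·0.8337/421) = 0.01815; SE₂ = √(0.5135·0.4865/520) = 0.02192.
Independent samples: SE of the difference = √(SE₁² + SE₂²) = √(0.0003294225 + 0.0004804864) = 0.02846.

0.0285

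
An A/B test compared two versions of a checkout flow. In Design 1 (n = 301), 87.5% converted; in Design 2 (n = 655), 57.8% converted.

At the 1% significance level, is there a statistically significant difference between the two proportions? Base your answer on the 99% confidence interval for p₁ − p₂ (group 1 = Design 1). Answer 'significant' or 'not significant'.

significant

The two standard errors are √(0.8750×0.1250/301) = 0.01906 and √(0.5780×0.4220/655) = 0.01930.
Because the samples are independent, SE_diff = √(0.01906² + 0.01930²) = 0.02713.
Using z* = 2.576 for 99%, ME = 2.576 × 0.02713 = 0.06989.
p̂₁ − p̂₂ = 0.2970; interval 0.2970 ± 0.06989 gives (0.22711, 0.36689).
The interval (0.22711, 0.36689) does not contain 0, so the difference is significant.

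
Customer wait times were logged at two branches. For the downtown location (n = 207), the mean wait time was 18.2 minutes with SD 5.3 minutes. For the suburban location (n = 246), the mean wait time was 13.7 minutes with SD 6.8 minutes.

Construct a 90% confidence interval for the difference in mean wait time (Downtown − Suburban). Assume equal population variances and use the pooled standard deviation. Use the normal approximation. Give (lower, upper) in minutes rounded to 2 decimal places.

(3.54, 5.46)

Pooled variance s_p² = [206·5.3² + 245·6.8²] / (207+246−2) = 37.9498, so s_p = 6.1603.
SE_diff = s_p·√(1/n₁ + 1/n₂) = 6.1603·√(1/207 + 1/246) = 0.5810.
z* = 1.645; margin = 1.645 × 0.5810 = 0.9557.
Difference = 18.2 − 13.7 = 4.5000.
4.5000 ± 0.9557 → (3.54, 5.46).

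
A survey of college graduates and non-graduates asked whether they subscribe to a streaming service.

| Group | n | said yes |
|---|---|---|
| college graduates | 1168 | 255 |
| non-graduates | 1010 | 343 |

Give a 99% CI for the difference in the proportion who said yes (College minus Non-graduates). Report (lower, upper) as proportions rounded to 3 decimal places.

p̂₁ = 255/1168 = 0.2183 and p̂₂ = 343/1010 = 0.3396.
SE₁ = √(p̂₁(1−p̂₁)/n₁) = √(0.2183·0.7817/1168) = 0.01209; SE₂ = √(0.3396·0.6604/1010) = 0.01490.
Independent samples: SE of the difference = √(SE₁² + SE₂²) = √(0.0001461681 + 0.00022201) = 0.01919.
z* for 99% confidence is 2.576, so the margin of error is 2.576 × 0.01919 = 0.04943.
Point estimate p̂₁ − p̂₂ = 0.2183 − 0.3396 = -0.1213.
-0.1213 ± 0.04943 → (-0.171, -0.072).

(-0.171, -0.072)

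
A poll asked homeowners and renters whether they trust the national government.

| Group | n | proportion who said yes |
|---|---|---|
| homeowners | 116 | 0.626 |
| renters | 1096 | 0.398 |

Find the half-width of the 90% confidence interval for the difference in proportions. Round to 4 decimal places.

SE₁ = √(p̂₁(1−p̂₁)/n₁) = √(0.6260·0.3740/116) = 0.04493; SE₂ = √(0.3980·0.6020/1096) = 0.01479.
Independent samples: SE of the difference = √(SE₁² + SE₂²) = √(0.0020187049 + 0.0002187441) = 0.04730.
z* for 90% confidence is 1.645, so the margin of error is 1.645 × 0.04730 = 0.07781.

0.0778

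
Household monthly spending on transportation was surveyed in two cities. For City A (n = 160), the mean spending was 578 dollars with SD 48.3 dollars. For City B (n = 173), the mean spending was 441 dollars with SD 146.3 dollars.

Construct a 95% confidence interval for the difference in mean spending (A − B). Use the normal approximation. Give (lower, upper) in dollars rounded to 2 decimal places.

Per-group SEs: s₁/√n₁ = 48.3/√160 = 3.8185, s₂/√n₂ = 146.3/√173 = 11.1230.
Unpooled SE of the difference: √(14.58094225 + 123.721129) = 11.7602.
Margin of error = z* · SE = 1.960 × 11.7602 = 23.0500.
x̄₁ − x̄₂ = 578 − 441 = 137.0000.
CI: 137.0000 ± 23.0500 = (113.95, 160.05).

(113.95, 160.05)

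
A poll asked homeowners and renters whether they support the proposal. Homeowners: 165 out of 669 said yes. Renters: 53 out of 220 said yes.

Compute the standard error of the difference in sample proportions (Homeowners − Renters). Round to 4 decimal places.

p̂₁ = 165/669 = 0.2466 and p̂₂ = 53/220 = 0.2409.
SE₁ = √(p̂₁(1−p̂₁)/n₁) = √(0.2466·0.7534/669) = 0.01666; SE₂ = √(0.2409·0.7591/220) = 0.02883.
Independent samples: SE of the difference = √(SE₁² + SE₂²) = √(0.0002775556 + 0.0008311689) = 0.03330.

0.0333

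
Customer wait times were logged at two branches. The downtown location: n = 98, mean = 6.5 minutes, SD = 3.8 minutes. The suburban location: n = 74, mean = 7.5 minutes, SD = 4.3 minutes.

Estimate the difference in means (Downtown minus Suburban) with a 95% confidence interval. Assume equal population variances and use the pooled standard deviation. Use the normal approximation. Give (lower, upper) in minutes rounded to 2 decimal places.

s_p = √[((n₁−1)s₁² + (n₂−1)s₂²)/(n₁+n₂−2)] = √[(97·3.8² + 73·4.3²)/170] = 4.0223.
SE = 4.0223·√(1/98 + 1/74) = 0.6195.
With z* = 1.960, margin = 1.960 × 0.6195 = 1.2142.
x̄₁ − x̄₂ = 6.5 − 7.5 = -1.0000; interval -1.0000 ± 1.2142 = (-2.21, 0.21).

(-2.21, 0.21)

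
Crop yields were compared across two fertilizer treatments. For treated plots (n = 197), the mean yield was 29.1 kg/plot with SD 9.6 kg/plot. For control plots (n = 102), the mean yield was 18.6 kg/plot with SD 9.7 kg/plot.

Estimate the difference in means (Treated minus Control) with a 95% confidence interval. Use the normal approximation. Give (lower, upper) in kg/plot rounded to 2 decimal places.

(8.19, 12.81)

Standard errors of each mean: 9.6/√197 = 0.6840 and 9.7/√102 = 0.9604.
SE(x̄₁ − x̄₂) = √(0.6840² + 0.9604²) = 1.1791 for independent samples with unequal variances.
With z* = 1.960, the margin is 1.960 × 1.1791 = 2.3110.
x̄₁ − x̄₂ = 29.1 − 18.6 = 10.5000; the interval is 10.5000 ± 2.3110 = (8.19, 12.81).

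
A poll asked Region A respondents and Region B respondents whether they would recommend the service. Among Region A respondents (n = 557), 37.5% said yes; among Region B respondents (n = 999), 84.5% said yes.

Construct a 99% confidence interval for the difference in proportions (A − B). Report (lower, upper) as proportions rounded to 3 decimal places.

SE₁ = √(p̂₁(1−p̂₁)/n₁) = √(0.3750·0.6250/557) = 0.02051; SE₂ = √(0.8450·0.1550/999) = 0.01145.
Independent samples: SE of the difference = √(SE₁² + SE₂²) = √(0.0004206601 + 0.0001311025) = 0.02349.
z* for 99% confidence is 2.576, so the margin of error is 2.576 × 0.02349 = 0.06051.
Point estimate p̂₁ − p̂₂ = 0.3750 − 0.8450 = -0.4700.
-0.4700 ± 0.06051 → (-0.531, -0.409).

(-0.531, -0.409)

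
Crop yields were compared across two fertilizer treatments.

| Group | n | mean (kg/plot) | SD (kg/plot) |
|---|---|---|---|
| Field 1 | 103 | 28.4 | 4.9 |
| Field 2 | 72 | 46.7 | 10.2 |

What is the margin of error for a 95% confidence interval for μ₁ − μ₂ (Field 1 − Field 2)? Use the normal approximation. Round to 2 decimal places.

2.54

Standard errors of each mean: 4.9/√103 = 0.4828 and 10.2/√72 = 1.2021.
SE(x̄₁ − x̄₂) = √(0.4828² + 1.2021²) = 1.2954 for independent samples with unequal variances.
With z* = 1.960, the margin is 1.960 × 1.2954 = 2.5390.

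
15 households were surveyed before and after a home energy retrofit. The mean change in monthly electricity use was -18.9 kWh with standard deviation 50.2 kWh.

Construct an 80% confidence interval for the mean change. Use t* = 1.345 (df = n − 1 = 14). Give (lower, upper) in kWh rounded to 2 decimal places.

This is a matched-pairs design, so SE = s_d/√n = 50.2/√15 = 12.9616.
Margin = 1.345 × 12.9616 = 17.4334; the interval is -18.9 ± 17.4334 = (-36.33, -1.47).

(-36.33, -1.47)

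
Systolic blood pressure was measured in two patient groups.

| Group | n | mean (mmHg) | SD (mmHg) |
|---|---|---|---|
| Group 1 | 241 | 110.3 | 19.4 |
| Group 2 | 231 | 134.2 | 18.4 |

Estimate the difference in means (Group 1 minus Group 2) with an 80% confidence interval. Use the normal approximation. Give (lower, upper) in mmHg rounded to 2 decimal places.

(-26.13, -21.67)

Standard errors of each mean: 19.4/√241 = 1.2497 and 18.4/√231 = 1.2106.
SE(x̄₁ − x̄₂) = √(1.2497² + 1.2106²) = 1.7399 for independent samples with unequal variances.
With z* = 1.282, the margin is 1.282 × 1.7399 = 2.2306.
x̄₁ − x̄₂ = 110.3 − 134.2 = -23.9000; the interval is -23.9000 ± 2.2306 = (-26.13, -21.67).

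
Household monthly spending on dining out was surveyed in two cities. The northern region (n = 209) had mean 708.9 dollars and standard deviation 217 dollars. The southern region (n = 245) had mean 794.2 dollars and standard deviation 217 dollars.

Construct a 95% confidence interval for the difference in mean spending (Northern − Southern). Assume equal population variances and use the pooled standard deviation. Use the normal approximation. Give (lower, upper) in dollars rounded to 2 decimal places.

(-125.35, -45.25)

s_p = √[((n₁−1)s₁² + (n₂−1)s₂²)/(n₁+n₂−2)] = √[(208·217² + 244·217²)/452] = 217.0000.
SE = 217.0000·√(1/209 + 1/245) = 20.4330.
With z* = 1.960, margin = 1.960 × 20.4330 = 40.0487.
x̄₁ − x̄₂ = 708.9 − 794.2 = -85.3000; interval -85.3000 ± 40.0487 = (-125.35, -45.25).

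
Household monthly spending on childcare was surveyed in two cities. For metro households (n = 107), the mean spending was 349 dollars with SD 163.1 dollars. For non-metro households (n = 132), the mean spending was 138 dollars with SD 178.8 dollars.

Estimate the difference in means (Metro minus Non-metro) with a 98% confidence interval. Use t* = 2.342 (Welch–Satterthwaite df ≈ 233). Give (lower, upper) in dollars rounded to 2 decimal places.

(159.12, 262.88)

Per-group SEs: s₁/√n₁ = 163.1/√107 = 15.7675, s₂/√n₂ = 178.8/√132 = 15.5625.
Unpooled SE of the difference: √(248.61405625 + 242.19140625) = 22.1541.
Margin of error = t* · SE = 2.342 × 22.1541 = 51.8849.
x̄₁ − x̄₂ = 349 − 138 = 211.0000.
CI: 211.0000 ± 51.8849 = (159.12, 262.88).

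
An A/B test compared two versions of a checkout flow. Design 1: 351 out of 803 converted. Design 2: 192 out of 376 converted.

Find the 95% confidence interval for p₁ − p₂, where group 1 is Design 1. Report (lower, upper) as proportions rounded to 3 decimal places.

(-0.135, -0.012)

First, p̂₁ = 351/803 = 0.4371; p̂₂ = 192/376 = 0.5106.
The two standard errors are √(0.4371×0.5629/803) = 0.01750 and √(0.5106×0.4894/376) = 0.02578.
Because the samples are independent, SE_diff = √(0.01750² + 0.02578²) = 0.03116.
Using z* = 1.960 for 95%, ME = 1.960 × 0.03116 = 0.06107.
p̂₁ − p̂₂ = -0.0735; interval -0.0735 ± 0.06107 gives (-0.135, -0.012).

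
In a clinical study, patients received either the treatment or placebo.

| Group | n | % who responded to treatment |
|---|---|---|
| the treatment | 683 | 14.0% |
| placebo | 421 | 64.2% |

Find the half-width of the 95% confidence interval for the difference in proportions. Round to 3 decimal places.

0.053

SE₁ = √(p̂₁(1−p̂₁)/n₁) = √(0.1400·0.8600/683) = 0.01328; SE₂ = √(0.6420·0.3580/421) = 0.02337.
Independent samples: SE of the difference = √(SE₁² + SE₂²) = √(0.0001763584 + 0.0005461569) = 0.02688.
z* for 95% confidence is 1.960, so the margin of error is 1.960 × 0.02688 = 0.05268.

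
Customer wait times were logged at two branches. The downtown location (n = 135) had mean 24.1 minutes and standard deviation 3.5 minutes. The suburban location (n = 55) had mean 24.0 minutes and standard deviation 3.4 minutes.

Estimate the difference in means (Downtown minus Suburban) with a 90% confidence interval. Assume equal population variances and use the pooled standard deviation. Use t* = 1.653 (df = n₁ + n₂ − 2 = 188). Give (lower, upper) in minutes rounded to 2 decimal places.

(-0.82, 1.02)

s_p = √[((n₁−1)s₁² + (n₂−1)s₂²)/(n₁+n₂−2)] = √[(134·3.5² + 54·3.4²)/188] = 3.4716.
SE = 3.4716·√(1/135 + 1/55) = 0.5553.
With t* = 1.653, margin = 1.653 × 0.5553 = 0.9179.
x̄₁ − x̄₂ = 24.1 − 24.0 = 0.1000; interval 0.1000 ± 0.9179 = (-0.82, 1.02).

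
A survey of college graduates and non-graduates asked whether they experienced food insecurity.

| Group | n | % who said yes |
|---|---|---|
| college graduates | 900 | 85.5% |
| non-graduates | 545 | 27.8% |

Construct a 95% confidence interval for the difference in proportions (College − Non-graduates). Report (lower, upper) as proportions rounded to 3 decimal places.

(0.533, 0.621)

SE₁ = √(p̂₁(1−p̂₁)/n₁) = √(0.8550·0.1450/900) = 0.01174; SE₂ = √(0.2780·0.7220/545) = 0.01919.
Independent samples: SE of the difference = √(SE₁² + SE₂²) = √(0.0001378276 + 0.0003682561) = 0.02250.
z* for 95% confidence is 1.960, so the margin of error is 1.960 × 0.02250 = 0.04410.
Point estimate p̂₁ − p̂₂ = 0.8550 − 0.2780 = 0.5770.
0.5770 ± 0.04410 → (0.533, 0.621).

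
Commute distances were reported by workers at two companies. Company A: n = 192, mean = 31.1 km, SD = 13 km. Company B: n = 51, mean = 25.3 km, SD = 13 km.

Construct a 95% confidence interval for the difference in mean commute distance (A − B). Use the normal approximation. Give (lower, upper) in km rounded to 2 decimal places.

Per-group SEs: s₁/√n₁ = 13/√192 = 0.9382, s₂/√n₂ = 13/√51 = 1.8204.
Unpooled SE of the difference: √(0.88021924 + 3.31385616) = 2.0479.
Margin of error = z* · SE = 1.960 × 2.0479 = 4.0139.
x̄₁ − x̄₂ = 31.1 − 25.3 = 5.8000.
CI: 5.8000 ± 4.0139 = (1.79, 9.81).

(1.79, 9.81)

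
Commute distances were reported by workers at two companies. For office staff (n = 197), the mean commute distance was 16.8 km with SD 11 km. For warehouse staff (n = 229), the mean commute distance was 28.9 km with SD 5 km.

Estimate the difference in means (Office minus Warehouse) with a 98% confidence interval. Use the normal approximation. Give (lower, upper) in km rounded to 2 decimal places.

Per-group SEs: s₁/√n₁ = 11/√197 = 0.7837, s₂/√n₂ = 5/√229 = 0.3304.
Unpooled SE of the difference: √(0.61418569 + 0.10916416) = 0.8505.
Margin of error = z* · SE = 2.326 × 0.8505 = 1.9783.
x̄₁ − x̄₂ = 16.8 − 28.9 = -12.1000.
CI: -12.1000 ± 1.9783 = (-14.08, -10.12).

(-14.08, -10.12)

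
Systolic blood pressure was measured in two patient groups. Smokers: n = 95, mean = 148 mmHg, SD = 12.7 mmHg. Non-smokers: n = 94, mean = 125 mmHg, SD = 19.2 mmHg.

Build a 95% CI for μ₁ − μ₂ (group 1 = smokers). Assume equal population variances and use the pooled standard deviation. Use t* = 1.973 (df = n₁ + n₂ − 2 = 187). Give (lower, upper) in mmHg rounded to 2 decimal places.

s_p = √[((n₁−1)s₁² + (n₂−1)s₂²)/(n₁+n₂−2)] = √[(94·12.7² + 93·19.2²)/187] = 16.2607.
SE = 16.2607·√(1/95 + 1/94) = 2.3656.
With t* = 1.973, margin = 1.973 × 2.3656 = 4.6673.
x̄₁ − x̄₂ = 148 − 125 = 23.0000; interval 23.0000 ± 4.6673 = (18.33, 27.67).

(18.33, 27.67)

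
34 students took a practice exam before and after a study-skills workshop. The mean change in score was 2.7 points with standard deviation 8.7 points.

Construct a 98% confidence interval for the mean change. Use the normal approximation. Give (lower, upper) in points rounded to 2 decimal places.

This is a matched-pairs design, so SE = s_d/√n = 8.7/√34 = 1.4920.
Margin = 2.326 × 1.4920 = 3.4704; the interval is 2.7 ± 3.4704 = (-0.77, 6.17).

(-0.77, 6.17)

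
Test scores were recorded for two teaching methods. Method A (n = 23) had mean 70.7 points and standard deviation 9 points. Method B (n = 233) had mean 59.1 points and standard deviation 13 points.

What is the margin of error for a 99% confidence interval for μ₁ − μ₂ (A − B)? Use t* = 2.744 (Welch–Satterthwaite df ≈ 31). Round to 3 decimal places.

5.655

SE₁ = s₁/√n₁ = 9/√23 = 1.8766; SE₂ = 13/√233 = 0.8517.
Independent samples, unequal variances: SE_diff = √(SE₁² + SE₂²) = √(3.52162756 + 0.72539289) = 2.0608.
t* = 2.744, so margin of error = 2.744 × 2.0608 = 5.6548.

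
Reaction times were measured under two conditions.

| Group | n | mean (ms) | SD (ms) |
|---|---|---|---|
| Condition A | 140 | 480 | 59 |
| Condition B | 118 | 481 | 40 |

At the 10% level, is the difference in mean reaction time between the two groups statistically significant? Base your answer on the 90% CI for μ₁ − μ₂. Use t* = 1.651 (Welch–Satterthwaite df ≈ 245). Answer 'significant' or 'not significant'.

Standard errors of each mean: 59/√140 = 4.9864 and 40/√118 = 3.6823.
SE(x̄₁ − x̄₂) = √(4.9864² + 3.6823²) = 6.1987 for independent samples with unequal variances.
With t* = 1.651, the margin is 1.651 × 6.1987 = 10.2341.
x̄₁ − x̄₂ = 480 − 481 = -1.0000; the interval is -1.0000 ± 10.2341 = (-11.2341, 9.2341).
The interval (-11.2341, 9.2341) contains 0, so the difference is not significant.

not significant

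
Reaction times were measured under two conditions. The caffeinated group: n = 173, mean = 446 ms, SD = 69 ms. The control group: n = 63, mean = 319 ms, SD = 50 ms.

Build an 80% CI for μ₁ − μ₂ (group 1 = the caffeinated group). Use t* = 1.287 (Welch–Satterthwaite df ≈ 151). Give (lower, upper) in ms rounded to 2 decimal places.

Per-group SEs: s₁/√n₁ = 69/√173 = 5.2460, s₂/√n₂ = 50/√63 = 6.2994.
Unpooled SE of the difference: √(27.520516 + 39.68244036) = 8.1977.
Margin of error = t* · SE = 1.287 × 8.1977 = 10.5504.
x̄₁ − x̄₂ = 446 − 319 = 127.0000.
CI: 127.0000 ± 10.5504 = (116.45, 137.55).

(116.45, 137.55)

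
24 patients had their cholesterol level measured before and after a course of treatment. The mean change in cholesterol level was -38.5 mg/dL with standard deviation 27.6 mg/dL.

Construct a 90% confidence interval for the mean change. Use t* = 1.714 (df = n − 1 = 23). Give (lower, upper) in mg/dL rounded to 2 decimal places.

This is a matched-pairs design, so SE = s_d/√n = 27.6/√24 = 5.6338.
Margin = 1.714 × 5.6338 = 9.6563; the interval is -38.5 ± 9.6563 = (-48.16, -28.84).

(-48.16, -28.84)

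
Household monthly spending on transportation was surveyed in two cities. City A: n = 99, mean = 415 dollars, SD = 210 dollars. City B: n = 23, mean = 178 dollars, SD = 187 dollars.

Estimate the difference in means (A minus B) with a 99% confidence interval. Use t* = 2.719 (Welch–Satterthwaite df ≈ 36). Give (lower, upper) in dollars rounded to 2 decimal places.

(116.45, 357.55)

SE₁ = s₁/√n₁ = 210/√99 = 21.1058; SE₂ = 187/√23 = 38.9922.
Independent samples, unequal variances: SE_diff = √(SE₁² + SE₂²) = √(445.45479364 + 1520.39166084) = 44.3379.
t* = 2.719, so margin of error = 2.719 × 44.3379 = 120.5548.
Difference in means = 415 − 178 = 237.0000.
237.0000 ± 120.5548 → (116.45, 357.55).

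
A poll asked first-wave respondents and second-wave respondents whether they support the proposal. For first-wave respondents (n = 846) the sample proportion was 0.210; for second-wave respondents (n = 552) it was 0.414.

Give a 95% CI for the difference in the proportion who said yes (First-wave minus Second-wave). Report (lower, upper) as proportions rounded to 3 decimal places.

The two standard errors are √(0.2100×0.7900/846) = 0.01400 and √(0.4140×0.5860/552) = 0.02096.
Because the samples are independent, SE_diff = √(0.01400² + 0.02096²) = 0.02521.
Using z* = 1.960 for 95%, ME = 1.960 × 0.02521 = 0.04941.
p̂₁ − p̂₂ = -0.2040; interval -0.2040 ± 0.04941 gives (-0.253, -0.155).

(-0.253, -0.155)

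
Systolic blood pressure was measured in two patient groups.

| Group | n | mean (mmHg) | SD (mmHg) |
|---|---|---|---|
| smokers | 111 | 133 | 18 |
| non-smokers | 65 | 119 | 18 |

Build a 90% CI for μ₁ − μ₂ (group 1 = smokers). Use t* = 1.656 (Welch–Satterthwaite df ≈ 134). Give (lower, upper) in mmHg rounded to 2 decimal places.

Per-group SEs: s₁/√n₁ = 18/√111 = 1.7085, s₂/√n₂ = 18/√65 = 2.2326.
Unpooled SE of the difference: √(2.91897225 + 4.98450276) = 2.8113.
Margin of error = t* · SE = 1.656 × 2.8113 = 4.6555.
x̄₁ − x̄₂ = 133 − 119 = 14.0000.
CI: 14.0000 ± 4.6555 = (9.34, 18.66).

(9.34, 18.66)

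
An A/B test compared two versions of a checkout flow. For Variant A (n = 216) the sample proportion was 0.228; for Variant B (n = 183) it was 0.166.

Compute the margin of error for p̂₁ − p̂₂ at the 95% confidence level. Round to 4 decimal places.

0.0777

The two standard errors are √(0.2280×0.7720/216) = 0.02855 and √(0.1660×0.8340/183) = 0.02750.
Because the samples are independent, SE_diff = √(0.02855² + 0.02750²) = 0.03964.
Using z* = 1.960 for 95%, ME = 1.960 × 0.03964 = 0.07769.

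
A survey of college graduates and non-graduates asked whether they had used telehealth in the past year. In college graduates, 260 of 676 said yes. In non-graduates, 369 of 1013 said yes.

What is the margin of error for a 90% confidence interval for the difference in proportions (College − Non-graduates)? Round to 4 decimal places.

0.0396

p̂₁ = 260/676 = 0.3846 and p̂₂ = 369/1013 = 0.3643.
SE₁ = √(p̂₁(1−p̂₁)/n₁) = √(0.3846·0.6154/676) = 0.01871; SE₂ = √(0.3643·0.6357/1013) = 0.01512.
Independent samples: SE of the difference = √(SE₁² + SE₂²) = √(0.0003500641 + 0.0002286144) = 0.02406.
z* for 90% confidence is 1.645, so the margin of error is 1.645 × 0.02406 = 0.03958.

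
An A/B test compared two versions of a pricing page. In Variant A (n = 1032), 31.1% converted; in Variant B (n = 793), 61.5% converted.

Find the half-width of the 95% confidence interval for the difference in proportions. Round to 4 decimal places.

Each SE is √(p̂(1−p̂)/n): √(0.3110·0.6890/1032) = 0.01441 and √(0.6150·0.3850/793) = 0.01728.
SE(p̂₁ − p̂₂) = √(SE₁² + SE₂²) = √(0.0002076481 + 0.0002985984) = 0.02250, since the two samples are independent.
At 95% confidence z* = 1.960; margin = 1.960 × 0.02250 = 0.04410.

0.0441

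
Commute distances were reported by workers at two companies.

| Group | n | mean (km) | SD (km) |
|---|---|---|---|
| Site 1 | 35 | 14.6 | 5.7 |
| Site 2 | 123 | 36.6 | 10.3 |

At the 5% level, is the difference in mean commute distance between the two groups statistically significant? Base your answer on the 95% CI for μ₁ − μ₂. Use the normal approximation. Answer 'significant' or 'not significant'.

Per-group SEs: s₁/√n₁ = 5.7/√35 = 0.9635, s₂/√n₂ = 10.3/√123 = 0.9287.
Unpooled SE of the difference: √(0.92833225 + 0.86248369) = 1.3382.
Margin of error = z* · SE = 1.960 × 1.3382 = 2.6229.
x̄₁ − x̄₂ = 14.6 − 36.6 = -22.0000.
CI: -22.0000 ± 2.6229 = (-24.6229, -19.3771).
The interval (-24.6229, -19.3771) does not contain 0, so the difference is significant.

significant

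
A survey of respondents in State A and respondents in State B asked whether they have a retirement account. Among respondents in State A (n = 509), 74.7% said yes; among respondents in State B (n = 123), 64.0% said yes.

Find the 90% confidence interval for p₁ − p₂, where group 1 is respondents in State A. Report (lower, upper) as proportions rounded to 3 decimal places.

Each SE is √(p̂(1−p̂)/n): √(0.7470·0.2530/509) = 0.01927 and √(0.6400·0.3600/123) = 0.04328.
SE(p̂₁ − p̂₂) = √(SE₁² + SE₂²) = √(0.0003713329 + 0.0018731584) = 0.04738, since the two samples are independent.
At 90% confidence z* = 1.645; margin = 1.645 × 0.04738 = 0.07794.
The difference is 0.7470 − 0.6400 = 0.1070, so the interval is 0.1070 ± 0.07794 = (0.029, 0.185).

(0.029, 0.185)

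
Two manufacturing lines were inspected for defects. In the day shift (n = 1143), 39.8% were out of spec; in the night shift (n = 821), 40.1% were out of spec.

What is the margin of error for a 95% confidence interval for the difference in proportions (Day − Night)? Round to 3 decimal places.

SE₁ = √(p̂₁(1−p̂₁)/n₁) = √(0.3980·0.6020/1143) = 0.01448; SE₂ = √(0.4010·0.5990/821) = 0.01710.
Independent samples: SE of the difference = √(SE₁² + SE₂²) = √(0.0002096704 + 0.00029241) = 0.02241.
z* for 95% confidence is 1.960, so the margin of error is 1.960 × 0.02241 = 0.04392.

0.044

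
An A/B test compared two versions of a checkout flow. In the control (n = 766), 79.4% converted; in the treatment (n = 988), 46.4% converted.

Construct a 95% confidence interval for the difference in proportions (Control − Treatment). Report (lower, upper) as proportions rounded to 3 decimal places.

SE₁ = √(p̂₁(1−p̂₁)/n₁) = √(0.7940·0.2060/766) = 0.01461; SE₂ = √(0.4640·0.5360/988) = 0.01587.
Independent samples: SE of the difference = √(SE₁² + SE₂²) = √(0.0002134521 + 0.0002518569) = 0.02157.
z* for 95% confidence is 1.960, so the margin of error is 1.960 × 0.02157 = 0.04228.
Point estimate p̂₁ − p̂₂ = 0.7940 − 0.4640 = 0.3300.
0.3300 ± 0.04228 → (0.288, 0.372).

(0.288, 0.372)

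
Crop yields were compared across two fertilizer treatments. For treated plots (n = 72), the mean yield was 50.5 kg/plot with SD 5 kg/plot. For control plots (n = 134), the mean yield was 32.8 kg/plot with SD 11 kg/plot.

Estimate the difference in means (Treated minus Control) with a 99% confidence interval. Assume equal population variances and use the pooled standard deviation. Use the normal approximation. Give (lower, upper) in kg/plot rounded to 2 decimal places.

(14.18, 21.22)

Pooled variance s_p² = [71·5² + 133·11²] / (72+134−2) = 87.5882, so s_p = 9.3589.
SE_diff = s_p·√(1/n₁ + 1/n₂) = 9.3589·√(1/72 + 1/134) = 1.3675.
z* = 2.576; margin = 2.576 × 1.3675 = 3.5227.
Difference = 50.5 − 32.8 = 17.7000.
17.7000 ± 3.5227 → (14.18, 21.22).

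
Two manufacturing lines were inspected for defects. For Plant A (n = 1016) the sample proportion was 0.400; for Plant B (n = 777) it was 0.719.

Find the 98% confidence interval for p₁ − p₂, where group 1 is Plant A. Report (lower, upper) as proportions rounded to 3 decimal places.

(-0.371, -0.267)

SE₁ = √(p̂₁(1−p̂₁)/n₁) = √(0.4000·0.6000/1016) = 0.01537; SE₂ = √(0.7190·0.2810/777) = 0.01613.
Independent samples: SE of the difference = √(SE₁² + SE₂²) = √(0.0002362369 + 0.0002601769) = 0.02228.
z* for 98% confidence is 2.326, so the margin of error is 2.326 × 0.02228 = 0.05182.
Point estimate p̂₁ − p̂₂ = 0.4000 − 0.7190 = -0.3190.
-0.3190 ± 0.05182 → (-0.371, -0.267).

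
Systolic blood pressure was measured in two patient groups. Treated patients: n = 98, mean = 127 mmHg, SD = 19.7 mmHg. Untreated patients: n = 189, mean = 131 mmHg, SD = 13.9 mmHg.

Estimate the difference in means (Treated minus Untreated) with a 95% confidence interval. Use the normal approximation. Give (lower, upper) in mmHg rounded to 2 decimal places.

Per-group SEs: s₁/√n₁ = 19.7/√98 = 1.9900, s₂/√n₂ = 13.9/√189 = 1.0111.
Unpooled SE of the difference: √(3.9601 + 1.02232321) = 2.2321.
Margin of error = z* · SE = 1.960 × 2.2321 = 4.3749.
x̄₁ − x̄₂ = 127 − 131 = -4.0000.
CI: -4.0000 ± 4.3749 = (-8.37, 0.37).

(-8.37, 0.37)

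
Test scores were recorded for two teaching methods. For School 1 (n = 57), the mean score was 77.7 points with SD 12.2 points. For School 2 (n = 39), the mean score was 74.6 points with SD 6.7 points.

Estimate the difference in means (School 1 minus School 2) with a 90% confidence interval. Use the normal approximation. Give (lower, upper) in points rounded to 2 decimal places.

(-0.09, 6.29)

Per-group SEs: s₁/√n₁ = 12.2/√57 = 1.6159, s₂/√n₂ = 6.7/√39 = 1.0729.
Unpooled SE of the difference: √(2.61113281 + 1.15111441) = 1.9397.
Margin of error = z* · SE = 1.645 × 1.9397 = 3.1908.
x̄₁ − x̄₂ = 77.7 − 74.6 = 3.1000.
CI: 3.1000 ± 3.1908 = (-0.09, 6.29).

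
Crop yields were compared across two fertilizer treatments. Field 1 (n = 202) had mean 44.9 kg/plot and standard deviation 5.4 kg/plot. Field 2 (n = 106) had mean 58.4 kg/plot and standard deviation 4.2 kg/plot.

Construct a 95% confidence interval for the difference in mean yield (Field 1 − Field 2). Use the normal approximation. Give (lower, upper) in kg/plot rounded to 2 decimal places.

(-14.59, -12.41)

SE₁ = s₁/√n₁ = 5.4/√202 = 0.3799; SE₂ = 4.2/√106 = 0.4079.
Independent samples, unequal variances: SE_diff = √(SE₁² + SE₂²) = √(0.14432401 + 0.16638241) = 0.5574.
z* = 1.960, so margin of error = 1.960 × 0.5574 = 1.0925.
Difference in means = 44.9 − 58.4 = -13.5000.
-13.5000 ± 1.0925 → (-14.59, -12.41).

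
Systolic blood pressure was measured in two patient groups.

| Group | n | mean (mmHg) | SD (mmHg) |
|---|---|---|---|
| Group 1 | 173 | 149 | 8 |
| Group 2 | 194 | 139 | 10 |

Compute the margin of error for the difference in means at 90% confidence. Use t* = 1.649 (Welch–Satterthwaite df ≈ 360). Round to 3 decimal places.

Standard errors of each mean: 8/√173 = 0.6082 and 10/√194 = 0.7180.
SE(x̄₁ − x̄₂) = √(0.6082² + 0.7180²) = 0.9410 for independent samples with unequal variances.
With t* = 1.649, the margin is 1.649 × 0.9410 = 1.5517.

1.552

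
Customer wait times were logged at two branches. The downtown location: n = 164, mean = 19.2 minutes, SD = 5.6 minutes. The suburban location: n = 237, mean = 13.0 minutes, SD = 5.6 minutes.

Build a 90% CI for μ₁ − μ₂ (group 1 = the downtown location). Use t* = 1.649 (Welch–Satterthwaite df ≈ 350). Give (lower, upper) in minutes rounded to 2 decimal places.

(5.26, 7.14)

SE₁ = s₁/√n₁ = 5.6/√164 = 0.4373; SE₂ = 5.6/√237 = 0.3638.
Independent samples, unequal variances: SE_diff = √(SE₁² + SE₂²) = √(0.19123129 + 0.13235044) = 0.5688.
t* = 1.649, so margin of error = 1.649 × 0.5688 = 0.9380.
Difference in means = 19.2 − 13.0 = 6.2000.
6.2000 ± 0.9380 → (5.26, 7.14).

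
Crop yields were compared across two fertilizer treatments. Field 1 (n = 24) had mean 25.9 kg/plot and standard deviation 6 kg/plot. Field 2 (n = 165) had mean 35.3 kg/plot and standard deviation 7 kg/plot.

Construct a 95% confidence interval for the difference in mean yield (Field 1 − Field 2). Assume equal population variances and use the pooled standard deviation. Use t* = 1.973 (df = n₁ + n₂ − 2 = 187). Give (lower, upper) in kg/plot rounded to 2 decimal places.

(-12.37, -6.43)

Pooled variance s_p² = [23·6² + 164·7²] / (24+165−2) = 47.4011, so s_p = 6.8848.
SE_diff = s_p·√(1/n₁ + 1/n₂) = 6.8848·√(1/24 + 1/165) = 1.5041.
t* = 1.973; margin = 1.973 × 1.5041 = 2.9676.
Difference = 25.9 − 35.3 = -9.4000.
-9.4000 ± 2.9676 → (-12.37, -6.43).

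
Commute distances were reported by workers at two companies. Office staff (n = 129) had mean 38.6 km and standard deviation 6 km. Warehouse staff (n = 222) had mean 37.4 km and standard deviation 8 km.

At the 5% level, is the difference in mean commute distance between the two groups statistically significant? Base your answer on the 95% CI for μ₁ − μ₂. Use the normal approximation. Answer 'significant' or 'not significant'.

not significant

SE₁ = s₁/√n₁ = 6/√129 = 0.5283; SE₂ = 8/√222 = 0.5369.
Independent samples, unequal variances: SE_diff = √(SE₁² + SE₂²) = √(0.27910089 + 0.28826161) = 0.7532.
z* = 1.960, so margin of error = 1.960 × 0.7532 = 1.4763.
Difference in means = 38.6 − 37.4 = 1.2000.
1.2000 ± 1.4763 → (-0.2763, 2.6763).
The interval (-0.2763, 2.6763) contains 0, so the difference is not significant.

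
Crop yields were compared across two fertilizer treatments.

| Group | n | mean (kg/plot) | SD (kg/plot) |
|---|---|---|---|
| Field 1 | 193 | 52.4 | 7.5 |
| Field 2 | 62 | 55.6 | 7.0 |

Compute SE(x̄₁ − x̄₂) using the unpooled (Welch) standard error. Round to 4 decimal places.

1.0401

Standard errors of each mean: 7.5/√193 = 0.5399 and 7.0/√62 = 0.8890.
SE(x̄₁ − x̄₂) = √(0.5399² + 0.8890²) = 1.0401 for independent samples with unequal variances.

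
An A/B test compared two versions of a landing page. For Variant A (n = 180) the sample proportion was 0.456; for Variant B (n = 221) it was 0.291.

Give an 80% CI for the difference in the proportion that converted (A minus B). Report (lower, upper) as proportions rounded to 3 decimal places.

(0.103, 0.227)

Each SE is √(p̂(1−p̂)/n): √(0.4560·0.5440/180) = 0.03712 and √(0.2910·0.7090/221) = 0.03055.
SE(p̂₁ − p̂₂) = √(SE₁² + SE₂²) = √(0.0013778944 + 0.0009333025) = 0.04807, since the two samples are independent.
At 80% confidence z* = 1.282; margin = 1.282 × 0.04807 = 0.06163.
The difference is 0.4560 − 0.2910 = 0.1650, so the interval is 0.1650 ± 0.06163 = (0.103, 0.227).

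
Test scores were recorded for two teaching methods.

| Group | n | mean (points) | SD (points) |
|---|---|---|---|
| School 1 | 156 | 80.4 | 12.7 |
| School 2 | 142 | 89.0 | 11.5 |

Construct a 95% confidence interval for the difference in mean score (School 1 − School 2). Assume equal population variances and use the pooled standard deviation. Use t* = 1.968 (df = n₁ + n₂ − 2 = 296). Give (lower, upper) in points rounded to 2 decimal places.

s_p = √[((n₁−1)s₁² + (n₂−1)s₂²)/(n₁+n₂−2)] = √[(155·12.7² + 141·11.5²)/296] = 12.1432.
SE = 12.1432·√(1/156 + 1/142) = 1.4084.
With t* = 1.968, margin = 1.968 × 1.4084 = 2.7717.
x̄₁ − x̄₂ = 80.4 − 89.0 = -8.6000; interval -8.6000 ± 2.7717 = (-11.37, -5.83).

(-11.37, -5.83)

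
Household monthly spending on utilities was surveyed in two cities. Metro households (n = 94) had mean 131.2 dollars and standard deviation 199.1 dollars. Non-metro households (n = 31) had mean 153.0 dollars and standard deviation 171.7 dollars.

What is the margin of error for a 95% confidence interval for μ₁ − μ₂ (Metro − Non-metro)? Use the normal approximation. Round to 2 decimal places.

SE₁ = s₁/√n₁ = 199.1/√94 = 20.5356; SE₂ = 171.7/√31 = 30.8382.
Independent samples, unequal variances: SE_diff = √(SE₁² + SE₂²) = √(421.71086736 + 950.99457924) = 37.0500.
z* = 1.960, so margin of error = 1.960 × 37.0500 = 72.6180.

72.62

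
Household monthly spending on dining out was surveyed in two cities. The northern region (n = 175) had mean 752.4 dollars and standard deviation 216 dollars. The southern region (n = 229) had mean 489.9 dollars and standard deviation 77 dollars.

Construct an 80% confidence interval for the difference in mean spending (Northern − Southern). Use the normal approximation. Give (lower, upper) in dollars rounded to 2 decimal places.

Per-group SEs: s₁/√n₁ = 216/√175 = 16.3281, s₂/√n₂ = 77/√229 = 5.0883.
Unpooled SE of the difference: √(266.60684961 + 25.89079689) = 17.1026.
Margin of error = z* · SE = 1.282 × 17.1026 = 21.9255.
x̄₁ − x̄₂ = 752.4 − 489.9 = 262.5000.
CI: 262.5000 ± 21.9255 = (240.57, 284.43).

(240.57, 284.43)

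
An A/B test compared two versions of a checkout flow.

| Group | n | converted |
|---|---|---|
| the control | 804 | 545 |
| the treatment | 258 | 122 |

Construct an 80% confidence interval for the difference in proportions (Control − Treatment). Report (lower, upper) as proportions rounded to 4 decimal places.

(0.1599, 0.2501)

p̂₁ = 545/804 = 0.6779 and p̂₂ = 122/258 = 0.4729.
SE₁ = √(p̂₁(1−p̂₁)/n₁) = √(0.6779·0.3221/804) = 0.01648; SE₂ = √(0.4729·0.5271/258) = 0.03108.
Independent samples: SE of the difference = √(SE₁² + SE₂²) = √(0.0002715904 + 0.0009659664) = 0.03518.
z* for 80% confidence is 1.282, so the margin of error is 1.282 × 0.03518 = 0.04510.
Point estimate p̂₁ − p̂₂ = 0.6779 − 0.4729 = 0.2050.
0.2050 ± 0.04510 → (0.1599, 0.2501).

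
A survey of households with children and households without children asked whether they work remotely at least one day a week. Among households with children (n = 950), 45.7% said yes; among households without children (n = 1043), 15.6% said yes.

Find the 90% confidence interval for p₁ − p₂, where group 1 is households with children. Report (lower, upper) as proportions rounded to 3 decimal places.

(0.269, 0.333)

The two standard errors are √(0.4570×0.5430/950) = 0.01616 and √(0.1560×0.8440/1043) = 0.01124.
Because the samples are independent, SE_diff = √(0.01616² + 0.01124²) = 0.01968.
Using z* = 1.645 for 90%, ME = 1.645 × 0.01968 = 0.03237.
p̂₁ − p̂₂ = 0.3010; interval 0.3010 ± 0.03237 gives (0.269, 0.333).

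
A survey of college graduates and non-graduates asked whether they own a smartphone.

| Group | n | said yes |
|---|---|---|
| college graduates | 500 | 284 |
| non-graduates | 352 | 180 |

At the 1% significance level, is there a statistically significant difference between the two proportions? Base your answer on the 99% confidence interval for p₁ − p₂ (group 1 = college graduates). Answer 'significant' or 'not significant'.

not significant

p̂₁ = 284/500 = 0.5680 and p̂₂ = 180/352 = 0.5114.
SE₁ = √(p̂₁(1−p̂₁)/n₁) = √(0.5680·0.4320/500) = 0.02215; SE₂ = √(0.5114·0.4886/352) = 0.02664.
Independent samples: SE of the difference = √(SE₁² + SE₂²) = √(0.0004906225 + 0.0007096896) = 0.03465.
z* for 99% confidence is 2.576, so the margin of error is 2.576 × 0.03465 = 0.08926.
Point estimate p̂₁ − p̂₂ = 0.5680 − 0.5114 = 0.0566.
0.0566 ± 0.08926 → (-0.03266, 0.14586).
The interval (-0.03266, 0.14586) contains 0, so the difference is not significant.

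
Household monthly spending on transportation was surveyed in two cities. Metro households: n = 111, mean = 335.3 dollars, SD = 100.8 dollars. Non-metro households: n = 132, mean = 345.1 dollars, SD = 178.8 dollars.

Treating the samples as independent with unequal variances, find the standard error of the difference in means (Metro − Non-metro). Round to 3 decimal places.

SE₁ = s₁/√n₁ = 100.8/√111 = 9.5675; SE₂ = 178.8/√132 = 15.5625.
Independent samples, unequal variances: SE_diff = √(SE₁² + SE₂²) = √(91.53705625 + 242.19140625) = 18.2682.

18.268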